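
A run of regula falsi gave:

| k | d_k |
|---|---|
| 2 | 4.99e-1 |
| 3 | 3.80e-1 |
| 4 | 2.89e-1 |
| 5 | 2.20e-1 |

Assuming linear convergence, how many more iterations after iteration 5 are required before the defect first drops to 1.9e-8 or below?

60

Rate ρ ≈ d_5/d_4 = 2.20e-1/2.89e-1 = 0.7612.
After j more steps, d_{5+j} ≈ 2.20e-1·ρ^j; need ρ^j ≤ 1.9e-8/2.20e-1 = 8.63636e-08.
j ≥ ln(8.63636e-08)/ln(0.7612) = -16.2647/-0.27286 = 59.608.
So 60 more iterations are needed.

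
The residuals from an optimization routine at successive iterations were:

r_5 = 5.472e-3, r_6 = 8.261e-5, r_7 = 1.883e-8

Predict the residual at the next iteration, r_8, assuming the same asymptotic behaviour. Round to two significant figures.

First estimate the order: p ≈ ln(r_7/r_6) / ln(r_6/r_5) = ln(1.883e-8/8.261e-5)/ln(8.261e-5/5.472e-3) = ln(0.000227939)/ln(0.0150969) ≈ 2.0000.
Then r_8 ≈ r_7·(r_7/r_6)^p = 1.883e-8·(0.000227939)^2.0000 = 1.883e-8·5.19562e-08 ≈ 9.783e-16.

9.8e-16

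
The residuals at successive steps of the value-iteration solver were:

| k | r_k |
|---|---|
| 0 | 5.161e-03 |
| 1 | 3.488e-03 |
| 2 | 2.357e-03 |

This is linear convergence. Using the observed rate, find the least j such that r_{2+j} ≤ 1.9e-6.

Rate ρ ≈ r_2/r_1 = 2.357e-03/3.488e-03 = 0.6757.
After j more steps, r_{2+j} ≈ 2.357e-03·ρ^j; need ρ^j ≤ 1.9e-6/2.357e-03 = 0.000806109.
j ≥ ln(0.000806109)/ln(0.6757) = -7.1233/-0.39201 = 18.171.
So 19 more iterations are needed.

19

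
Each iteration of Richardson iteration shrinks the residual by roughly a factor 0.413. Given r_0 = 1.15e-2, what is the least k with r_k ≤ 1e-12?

After k steps, r_k ≈ 1.15e-2·0.413^k.
Need 0.413^k ≤ 1e-12/1.15e-2 = 8.69565e-11.
k ≥ ln(8.69565e-11)/ln(0.413) = -23.1656/-0.88431 = 26.196.
Smallest integer k = 27.

27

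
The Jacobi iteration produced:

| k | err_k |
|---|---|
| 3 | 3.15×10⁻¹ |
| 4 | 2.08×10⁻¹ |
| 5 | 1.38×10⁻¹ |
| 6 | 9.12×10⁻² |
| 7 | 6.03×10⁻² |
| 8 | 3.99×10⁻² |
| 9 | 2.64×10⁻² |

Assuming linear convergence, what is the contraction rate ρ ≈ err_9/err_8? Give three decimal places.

ρ ≈ err_9/err_8 = 2.64×10⁻²/3.99×10⁻² = 0.66165

0.662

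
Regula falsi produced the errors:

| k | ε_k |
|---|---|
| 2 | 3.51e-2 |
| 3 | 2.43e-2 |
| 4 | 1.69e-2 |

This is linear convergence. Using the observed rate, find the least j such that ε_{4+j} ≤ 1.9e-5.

19

Rate ρ ≈ ε_4/ε_3 = 1.69e-2/2.43e-2 = 0.6955.
After j more steps, ε_{4+j} ≈ 1.69e-2·ρ^j; need ρ^j ≤ 1.9e-5/1.69e-2 = 0.00112426.
j ≥ ln(0.00112426)/ln(0.6955) = -6.7906/-0.36312 = 18.701.
So 19 more iterations are needed.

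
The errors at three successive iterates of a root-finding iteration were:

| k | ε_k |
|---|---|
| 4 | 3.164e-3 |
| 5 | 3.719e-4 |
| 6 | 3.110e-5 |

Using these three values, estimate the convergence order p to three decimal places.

1.159

p ≈ ln(ε_6/ε_5) / ln(ε_5/ε_4)
  = ln(3.110e-5/3.719e-4) / ln(3.719e-4/3.164e-3)
  = ln(0.0836246) / ln(0.117541)
  = -2.481418 / -2.140968 ≈ 1.159017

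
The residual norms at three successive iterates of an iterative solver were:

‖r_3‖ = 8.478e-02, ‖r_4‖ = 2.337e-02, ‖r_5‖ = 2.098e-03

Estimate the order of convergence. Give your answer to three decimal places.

p ≈ ln(‖r_5‖/‖r_4‖) / ln(‖r_4‖/‖r_3‖)
  = ln(2.098e-03/2.337e-02) / ln(2.337e-02/8.478e-02)
  = ln(0.0897732) / ln(0.275655)
  = -2.410469 / -1.288605 ≈ 1.870603

1.871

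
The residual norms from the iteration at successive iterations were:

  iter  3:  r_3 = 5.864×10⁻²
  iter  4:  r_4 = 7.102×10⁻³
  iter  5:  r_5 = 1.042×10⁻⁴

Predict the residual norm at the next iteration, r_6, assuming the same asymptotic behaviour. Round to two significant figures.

2.2e-8

First estimate the order: p ≈ ln(r_5/r_4) / ln(r_4/r_3) = ln(1.042×10⁻⁴/7.102×10⁻³)/ln(7.102×10⁻³/5.864×10⁻²) = ln(0.0146719)/ln(0.121112) ≈ 1.9999.
Then r_6 ≈ r_5·(r_5/r_4)^p = 1.042×10⁻⁴·(0.0146719)^1.9999 = 1.042×10⁻⁴·0.000215356 ≈ 2.244e-08.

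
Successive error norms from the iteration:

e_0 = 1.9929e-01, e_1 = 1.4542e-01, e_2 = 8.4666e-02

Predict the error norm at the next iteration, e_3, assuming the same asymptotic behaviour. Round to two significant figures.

First estimate the order: p ≈ ln(e_2/e_1) / ln(e_1/e_0) = ln(8.4666e-02/1.4542e-01)/ln(1.4542e-01/1.9929e-01) = ln(0.582217)/ln(0.72969) ≈ 1.7164.
Then e_3 ≈ e_2·(e_2/e_1)^p = 8.4666e-02·(0.582217)^1.7164 = 8.4666e-02·0.395177 ≈ 0.03346.

3.3e-2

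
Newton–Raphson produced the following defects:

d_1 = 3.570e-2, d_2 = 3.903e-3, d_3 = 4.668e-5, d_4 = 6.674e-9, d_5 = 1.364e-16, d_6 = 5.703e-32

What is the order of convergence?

Consecutive ratios: d_6/d_5 = 5.703e-32/1.364e-16 = 4.18109e-16, d_5/d_4 = 1.364e-16/6.674e-9 = 2.04375e-08.
p ≈ ln(4.18109e-16)/ln(2.04375e-08) = -35.4108/-17.7059 ≈ 2.00.
So the convergence is quadratic (order 2).

2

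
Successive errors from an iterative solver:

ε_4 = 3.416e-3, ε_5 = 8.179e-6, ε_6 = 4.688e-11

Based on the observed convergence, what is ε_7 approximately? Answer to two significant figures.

1.5e-21

First estimate the order: p ≈ ln(ε_6/ε_5) / ln(ε_5/ε_4) = ln(4.688e-11/8.179e-6)/ln(8.179e-6/3.416e-3) = ln(5.73175e-06)/ln(0.00239432) ≈ 2.0000.
Then ε_7 ≈ ε_6·(ε_6/ε_5)^p = 4.688e-11·(5.73175e-06)^2.0000 = 4.688e-11·3.2853e-11 ≈ 1.54e-21.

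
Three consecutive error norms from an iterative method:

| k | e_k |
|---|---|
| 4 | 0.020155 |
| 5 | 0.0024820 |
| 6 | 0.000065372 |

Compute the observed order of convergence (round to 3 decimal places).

p ≈ ln(e_6/e_5) / ln(e_5/e_4)
  = ln(0.000065372/0.0024820) / ln(0.0024820/0.020155)
  = ln(0.0263384) / ln(0.123146)
  = -3.636727 / -2.094385 ≈ 1.736418

1.736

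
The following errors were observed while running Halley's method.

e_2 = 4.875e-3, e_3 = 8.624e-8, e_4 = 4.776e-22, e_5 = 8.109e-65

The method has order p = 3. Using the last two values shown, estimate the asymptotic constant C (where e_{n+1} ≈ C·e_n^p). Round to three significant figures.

0.744

C ≈ e_5 / e_4^3
  = 8.109e-65 / (4.776e-22)^3
  = 8.109e-65 / 1.08941e-64 ≈ 0.74435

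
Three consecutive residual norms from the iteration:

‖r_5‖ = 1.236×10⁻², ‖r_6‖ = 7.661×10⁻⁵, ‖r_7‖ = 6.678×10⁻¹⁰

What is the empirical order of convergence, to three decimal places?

2.292

p ≈ ln(‖r_7‖/‖r_6‖) / ln(‖r_6‖/‖r_5‖)
  = ln(6.678×10⁻¹⁰/7.661×10⁻⁵) / ln(7.661×10⁻⁵/1.236×10⁻²)
  = ln(8.71688e-06) / ln(0.00619822)
  = -11.650249 / -5.083493 ≈ 2.291780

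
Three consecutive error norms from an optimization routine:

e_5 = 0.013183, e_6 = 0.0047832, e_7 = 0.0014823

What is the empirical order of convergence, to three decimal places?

p ≈ ln(e_7/e_6) / ln(e_6/e_5)
  = ln(0.0014823/0.0047832) / ln(0.0047832/0.013183)
  = ln(0.309897) / ln(0.362831)
  = -1.171515 / -1.013818 ≈ 1.155548

1.156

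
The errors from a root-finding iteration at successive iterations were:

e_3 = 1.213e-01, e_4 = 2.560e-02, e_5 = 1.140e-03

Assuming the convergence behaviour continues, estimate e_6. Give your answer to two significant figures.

2.3e-6

First estimate the order: p ≈ ln(e_5/e_4) / ln(e_4/e_3) = ln(1.140e-03/2.560e-02)/ln(2.560e-02/1.213e-01) = ln(0.0445312)/ln(0.211047) ≈ 2.0001.
Then e_6 ≈ e_5·(e_5/e_4)^p = 1.140e-03·(0.0445312)^2.0001 = 1.140e-03·0.00198241 ≈ 2.26e-06.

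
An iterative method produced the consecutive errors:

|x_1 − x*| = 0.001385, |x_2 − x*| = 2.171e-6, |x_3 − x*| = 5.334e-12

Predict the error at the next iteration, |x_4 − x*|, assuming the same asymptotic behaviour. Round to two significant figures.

3.2e-23

First estimate the order: p ≈ ln(|x_3 − x*|/|x_2 − x*|) / ln(|x_2 − x*|/|x_1 − x*|) = ln(5.334e-12/2.171e-6)/ln(2.171e-6/0.001385) = ln(2.45693e-06)/ln(0.00156751) ≈ 2.0000.
Then |x_4 − x*| ≈ |x_3 − x*|·(|x_3 − x*|/|x_2 − x*|)^p = 5.334e-12·(2.45693e-06)^2.0000 = 5.334e-12·6.03651e-12 ≈ 3.22e-23.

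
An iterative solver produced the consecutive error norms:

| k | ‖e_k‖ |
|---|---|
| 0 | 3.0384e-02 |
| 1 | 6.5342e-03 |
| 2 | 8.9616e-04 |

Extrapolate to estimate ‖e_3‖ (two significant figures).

6.9e-5

First estimate the order: p ≈ ln(‖e_2‖/‖e_1‖) / ln(‖e_1‖/‖e_0‖) = ln(8.9616e-04/6.5342e-03)/ln(6.5342e-03/3.0384e-02) = ln(0.137149)/ln(0.215054) ≈ 1.2927.
Then ‖e_3‖ ≈ ‖e_2‖·(‖e_2‖/‖e_1‖)^p = 8.9616e-04·(0.137149)^1.2927 = 8.9616e-04·0.0766741 ≈ 6.871e-05.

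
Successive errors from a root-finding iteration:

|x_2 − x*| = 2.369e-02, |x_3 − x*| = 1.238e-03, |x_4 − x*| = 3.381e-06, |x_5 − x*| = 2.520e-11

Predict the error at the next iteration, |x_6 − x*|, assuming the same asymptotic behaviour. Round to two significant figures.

1.4e-21

First estimate the order: p ≈ ln(|x_5 − x*|/|x_4 − x*|) / ln(|x_4 − x*|/|x_3 − x*|) = ln(2.520e-11/3.381e-06)/ln(3.381e-06/1.238e-03) = ln(7.45342e-06)/ln(0.00273102) ≈ 2.0001.
Then |x_6 − x*| ≈ |x_5 − x*|·(|x_5 − x*|/|x_4 − x*|)^p = 2.520e-11·(7.45342e-06)^2.0001 = 2.520e-11·5.54879e-11 ≈ 1.398e-21.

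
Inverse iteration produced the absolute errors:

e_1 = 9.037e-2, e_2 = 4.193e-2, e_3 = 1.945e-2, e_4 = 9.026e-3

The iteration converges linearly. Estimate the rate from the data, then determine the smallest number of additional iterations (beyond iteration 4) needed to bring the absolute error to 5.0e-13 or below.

31

Rate ρ ≈ e_4/e_3 = 9.026e-3/1.945e-2 = 0.4641.
After j more steps, e_{4+j} ≈ 9.026e-3·ρ^j; need ρ^j ≤ 5.0e-13/9.026e-3 = 5.53955e-11.
j ≥ ln(5.53955e-11)/ln(0.4641) = -23.6165/-0.76766 = 30.764.
So 31 more iterations are needed.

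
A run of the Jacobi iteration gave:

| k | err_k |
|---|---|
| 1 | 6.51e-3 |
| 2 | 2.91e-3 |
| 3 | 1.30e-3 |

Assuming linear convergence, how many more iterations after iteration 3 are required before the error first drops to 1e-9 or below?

Rate ρ ≈ err_3/err_2 = 1.30e-3/2.91e-3 = 0.4467.
After j more steps, err_{3+j} ≈ 1.30e-3·ρ^j; need ρ^j ≤ 1e-9/1.30e-3 = 7.69231e-07.
j ≥ ln(7.69231e-07)/ln(0.4467) = -14.0779/-0.80587 = 17.469.
So 18 more iterations are needed.

18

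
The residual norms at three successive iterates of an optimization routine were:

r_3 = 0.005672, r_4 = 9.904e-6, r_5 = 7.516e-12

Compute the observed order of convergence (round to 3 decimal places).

p ≈ ln(r_5/r_4) / ln(r_4/r_3)
  = ln(7.516e-12/9.904e-6) / ln(9.904e-6/0.005672)
  = ln(7.58885e-07) / ln(0.00174612)
  = -14.091416 / -6.350359 ≈ 2.218995

2.219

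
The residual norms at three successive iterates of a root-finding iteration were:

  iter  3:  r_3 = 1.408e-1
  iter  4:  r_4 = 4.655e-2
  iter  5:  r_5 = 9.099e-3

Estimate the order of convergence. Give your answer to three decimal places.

p ≈ ln(r_5/r_4) / ln(r_4/r_3)
  = ln(9.099e-3/4.655e-2) / ln(4.655e-2/1.408e-1)
  = ln(0.195467) / ln(0.330611)
  = -1.632364 / -1.106813 ≈ 1.474833

1.475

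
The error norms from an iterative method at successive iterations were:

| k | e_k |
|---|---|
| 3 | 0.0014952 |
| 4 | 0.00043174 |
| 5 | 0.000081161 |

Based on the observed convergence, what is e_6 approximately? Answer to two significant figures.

8.6e-6

First estimate the order: p ≈ ln(e_5/e_4) / ln(e_4/e_3) = ln(0.000081161/0.00043174)/ln(0.00043174/0.0014952) = ln(0.187986)/ln(0.288751) ≈ 1.3455.
Then e_6 ≈ e_5·(e_5/e_4)^p = 0.000081161·(0.187986)^1.3455 = 0.000081161·0.10552 ≈ 8.564e-06.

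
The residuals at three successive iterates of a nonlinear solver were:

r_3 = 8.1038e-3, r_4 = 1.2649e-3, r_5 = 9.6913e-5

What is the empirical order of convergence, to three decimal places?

p ≈ ln(r_5/r_4) / ln(r_4/r_3)
  = ln(9.6913e-5/1.2649e-3) / ln(1.2649e-3/8.1038e-3)
  = ln(0.0766171) / ln(0.156087)
  = -2.568935 / -1.857342 ≈ 1.383124

1.383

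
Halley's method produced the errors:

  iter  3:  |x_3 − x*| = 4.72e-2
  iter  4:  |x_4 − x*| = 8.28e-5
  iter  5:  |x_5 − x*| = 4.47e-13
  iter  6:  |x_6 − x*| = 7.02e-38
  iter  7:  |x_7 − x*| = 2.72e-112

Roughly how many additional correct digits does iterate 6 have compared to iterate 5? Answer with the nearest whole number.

25

Digits gained ≈ log₁₀(|x_5 − x*|/|x_6 − x*|) = log₁₀(4.47e-13/7.02e-38) = log₁₀(6.36752e+24) ≈ 24.804.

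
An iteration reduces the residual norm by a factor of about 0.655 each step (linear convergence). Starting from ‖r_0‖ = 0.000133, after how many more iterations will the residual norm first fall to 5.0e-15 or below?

After k steps, ‖r_k‖ ≈ 0.000133·0.655^k.
Need 0.655^k ≤ 5.0e-15/0.000133 = 3.7594e-11.
k ≥ ln(3.7594e-11)/ln(0.655) = -24.0042/-0.42312 = 56.731.
Smallest integer k = 57.

57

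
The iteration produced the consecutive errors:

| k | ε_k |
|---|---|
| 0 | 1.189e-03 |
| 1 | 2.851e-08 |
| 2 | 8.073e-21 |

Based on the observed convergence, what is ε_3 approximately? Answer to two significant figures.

6.7e-55

First estimate the order: p ≈ ln(ε_2/ε_1) / ln(ε_1/ε_0) = ln(8.073e-21/2.851e-08)/ln(2.851e-08/1.189e-03) = ln(2.83164e-13)/ln(2.39781e-05) ≈ 2.7159.
Then ε_3 ≈ ε_2·(ε_2/ε_1)^p = 8.073e-21·(2.83164e-13)^2.7159 = 8.073e-21·8.33662e-35 ≈ 6.73e-55.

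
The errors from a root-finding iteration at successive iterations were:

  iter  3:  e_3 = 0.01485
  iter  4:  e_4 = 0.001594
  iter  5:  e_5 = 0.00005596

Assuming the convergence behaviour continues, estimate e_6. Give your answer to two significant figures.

3.7e-7

First estimate the order: p ≈ ln(e_5/e_4) / ln(e_4/e_3) = ln(0.00005596/0.001594)/ln(0.001594/0.01485) = ln(0.0351066)/ln(0.10734) ≈ 1.5008.
Then e_6 ≈ e_5·(e_5/e_4)^p = 0.00005596·(0.0351066)^1.5008 = 0.00005596·0.00656024 ≈ 3.671e-07.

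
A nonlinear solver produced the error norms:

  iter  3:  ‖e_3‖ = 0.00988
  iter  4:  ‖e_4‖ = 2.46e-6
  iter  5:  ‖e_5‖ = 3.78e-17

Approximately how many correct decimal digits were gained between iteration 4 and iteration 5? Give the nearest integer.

Digits gained ≈ log₁₀(‖e_4‖/‖e_5‖) = log₁₀(2.46e-6/3.78e-17) = log₁₀(6.50794e+10) ≈ 10.813.

11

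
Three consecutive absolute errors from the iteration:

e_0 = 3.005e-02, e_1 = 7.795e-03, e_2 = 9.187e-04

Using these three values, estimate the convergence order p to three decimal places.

1.585

p ≈ ln(e_2/e_1) / ln(e_1/e_0)
  = ln(9.187e-04/7.795e-03) / ln(7.795e-03/3.005e-02)
  = ln(0.117858) / ln(0.259401)
  = -2.138275 / -1.349380 ≈ 1.584635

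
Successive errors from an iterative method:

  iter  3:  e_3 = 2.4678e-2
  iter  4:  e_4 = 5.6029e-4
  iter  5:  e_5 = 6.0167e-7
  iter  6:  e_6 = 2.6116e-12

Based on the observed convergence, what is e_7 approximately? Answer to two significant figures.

5.4e-22

First estimate the order: p ≈ ln(e_6/e_5) / ln(e_5/e_4) = ln(2.6116e-12/6.0167e-7)/ln(6.0167e-7/5.6029e-4) = ln(4.34059e-06)/ln(0.00107385) ≈ 1.8061.
Then e_7 ≈ e_6·(e_6/e_5)^p = 2.6116e-12·(4.34059e-06)^1.8061 = 2.6116e-12·2.06479e-10 ≈ 5.392e-22.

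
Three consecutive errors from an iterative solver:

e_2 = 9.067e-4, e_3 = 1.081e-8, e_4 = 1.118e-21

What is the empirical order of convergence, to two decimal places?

2.64

p ≈ ln(e_4/e_3) / ln(e_3/e_2)
  = ln(1.118e-21/1.081e-8) / ln(1.081e-8/9.067e-4)
  = ln(1.03423e-13) / ln(1.19224e-05)
  = -29.89995 / -11.33709 ≈ 2.63736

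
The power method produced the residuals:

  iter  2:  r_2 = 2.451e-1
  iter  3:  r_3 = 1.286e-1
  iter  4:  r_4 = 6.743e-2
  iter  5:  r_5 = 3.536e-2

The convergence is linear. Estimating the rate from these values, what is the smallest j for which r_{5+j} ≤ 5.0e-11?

Rate ρ ≈ r_5/r_4 = 3.536e-2/6.743e-2 = 0.5244.
After j more steps, r_{5+j} ≈ 3.536e-2·ρ^j; need ρ^j ≤ 5.0e-11/3.536e-2 = 1.41403e-09.
j ≥ ln(1.41403e-09)/ln(0.5244) = -20.3768/-0.64550 = 31.567.
So 32 more iterations are needed.

32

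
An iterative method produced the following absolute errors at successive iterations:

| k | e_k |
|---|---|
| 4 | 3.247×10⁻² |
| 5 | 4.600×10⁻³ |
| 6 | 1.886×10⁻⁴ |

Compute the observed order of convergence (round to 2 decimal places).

1.63

p ≈ ln(e_6/e_5) / ln(e_5/e_4)
  = ln(1.886×10⁻⁴/4.600×10⁻³) / ln(4.600×10⁻³/3.247×10⁻²)
  = ln(0.041) / ln(0.141669)
  = -3.19418 / -1.95426 ≈ 1.63447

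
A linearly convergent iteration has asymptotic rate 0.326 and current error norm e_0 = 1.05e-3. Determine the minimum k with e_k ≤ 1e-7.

After k steps, e_k ≈ 1.05e-3·0.326^k.
Need 0.326^k ≤ 1e-7/1.05e-3 = 9.52381e-05.
k ≥ ln(9.52381e-05)/ln(0.326) = -9.2591/-1.12086 = 8.261.
Smallest integer k = 9.

9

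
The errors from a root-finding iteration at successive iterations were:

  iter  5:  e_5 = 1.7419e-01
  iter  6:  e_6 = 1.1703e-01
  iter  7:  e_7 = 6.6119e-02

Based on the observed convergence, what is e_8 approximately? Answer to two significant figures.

First estimate the order: p ≈ ln(e_7/e_6) / ln(e_6/e_5) = ln(6.6119e-02/1.1703e-01)/ln(1.1703e-01/1.7419e-01) = ln(0.564975)/ln(0.671853) ≈ 1.4356.
Then e_8 ≈ e_7·(e_7/e_6)^p = 6.6119e-02·(0.564975)^1.4356 = 6.6119e-02·0.440568 ≈ 0.02913.

2.9e-2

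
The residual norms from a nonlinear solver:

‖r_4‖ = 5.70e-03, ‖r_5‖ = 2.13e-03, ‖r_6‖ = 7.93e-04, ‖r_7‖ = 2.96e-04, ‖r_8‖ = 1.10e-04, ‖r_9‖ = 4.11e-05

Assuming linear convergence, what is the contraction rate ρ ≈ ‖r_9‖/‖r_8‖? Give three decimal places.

ρ ≈ ‖r_9‖/‖r_8‖ = 4.11e-05/1.10e-04 = 0.37364

0.374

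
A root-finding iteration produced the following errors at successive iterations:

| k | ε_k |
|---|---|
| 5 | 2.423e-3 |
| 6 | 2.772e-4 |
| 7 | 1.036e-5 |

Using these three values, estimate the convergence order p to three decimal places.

1.516

p ≈ ln(ε_7/ε_6) / ln(ε_6/ε_5)
  = ln(1.036e-5/2.772e-4) / ln(2.772e-4/2.423e-3)
  = ln(0.0373737) / ln(0.114404)
  = -3.286788 / -2.168019 ≈ 1.516033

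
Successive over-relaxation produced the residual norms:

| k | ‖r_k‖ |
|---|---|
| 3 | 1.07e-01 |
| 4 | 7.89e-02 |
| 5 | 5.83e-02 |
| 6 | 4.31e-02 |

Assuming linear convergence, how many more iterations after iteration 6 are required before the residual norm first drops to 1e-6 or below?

36

Rate ρ ≈ ‖r_6‖/‖r_5‖ = 4.31e-02/5.83e-02 = 0.7393.
After j more steps, ‖r_{6+j}‖ ≈ 4.31e-02·ρ^j; need ρ^j ≤ 1e-6/4.31e-02 = 2.32019e-05.
j ≥ ln(2.32019e-05)/ln(0.7393) = -10.6713/-0.30205 = 35.330.
So 36 more iterations are needed.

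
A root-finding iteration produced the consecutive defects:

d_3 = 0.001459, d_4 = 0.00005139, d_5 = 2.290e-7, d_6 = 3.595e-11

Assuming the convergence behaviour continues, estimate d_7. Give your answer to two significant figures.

First estimate the order: p ≈ ln(d_6/d_5) / ln(d_5/d_4) = ln(3.595e-11/2.290e-7)/ln(2.290e-7/0.00005139) = ln(0.000156987)/ln(0.00445612) ≈ 1.6181.
Then d_7 ≈ d_6·(d_6/d_5)^p = 3.595e-11·(0.000156987)^1.6181 = 3.595e-11·6.9908e-07 ≈ 2.513e-17.

2.5e-17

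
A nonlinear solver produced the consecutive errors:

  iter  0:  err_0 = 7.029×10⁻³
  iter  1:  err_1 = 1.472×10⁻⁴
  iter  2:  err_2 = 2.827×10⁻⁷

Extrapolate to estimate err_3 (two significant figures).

First estimate the order: p ≈ ln(err_2/err_1) / ln(err_1/err_0) = ln(2.827×10⁻⁷/1.472×10⁻⁴)/ln(1.472×10⁻⁴/7.029×10⁻³) = ln(0.00192052)/ln(0.0209418) ≈ 1.6180.
Then err_3 ≈ err_2·(err_2/err_1)^p = 2.827×10⁻⁷·(0.00192052)^1.6180 = 2.827×10⁻⁷·4.0232e-05 ≈ 1.137e-11.

1.1e-11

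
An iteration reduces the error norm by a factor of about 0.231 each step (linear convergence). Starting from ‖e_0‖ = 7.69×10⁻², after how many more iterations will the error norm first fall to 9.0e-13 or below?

After k steps, ‖e_k‖ ≈ 7.69×10⁻²·0.231^k.
Need 0.231^k ≤ 9.0e-13/7.69×10⁻² = 1.17035e-11.
k ≥ ln(1.17035e-11)/ln(0.231) = -25.1711/-1.46534 = 17.178.
Smallest integer k = 18.

18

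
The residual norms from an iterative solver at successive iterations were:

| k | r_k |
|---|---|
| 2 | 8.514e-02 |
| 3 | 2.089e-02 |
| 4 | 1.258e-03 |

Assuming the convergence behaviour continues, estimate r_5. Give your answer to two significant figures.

First estimate the order: p ≈ ln(r_4/r_3) / ln(r_3/r_2) = ln(1.258e-03/2.089e-02)/ln(2.089e-02/8.514e-02) = ln(0.0602202)/ln(0.245361) ≈ 1.9998.
Then r_5 ≈ r_4·(r_4/r_3)^p = 1.258e-03·(0.0602202)^1.9998 = 1.258e-03·0.00362851 ≈ 4.565e-06.

4.6e-6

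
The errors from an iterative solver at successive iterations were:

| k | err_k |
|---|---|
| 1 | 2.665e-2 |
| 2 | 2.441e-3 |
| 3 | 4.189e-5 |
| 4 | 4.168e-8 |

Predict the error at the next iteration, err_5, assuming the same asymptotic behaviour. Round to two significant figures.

First estimate the order: p ≈ ln(err_4/err_3) / ln(err_3/err_2) = ln(4.168e-8/4.189e-5)/ln(4.189e-5/2.441e-3) = ln(0.000994987)/ln(0.017161) ≈ 1.7005.
Then err_5 ≈ err_4·(err_4/err_3)^p = 4.168e-8·(0.000994987)^1.7005 = 4.168e-8·7.84853e-06 ≈ 3.271e-13.

3.3e-13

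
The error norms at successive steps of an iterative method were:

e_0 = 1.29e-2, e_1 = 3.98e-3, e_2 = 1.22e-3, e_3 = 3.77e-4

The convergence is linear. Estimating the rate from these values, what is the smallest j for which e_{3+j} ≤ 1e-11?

Rate ρ ≈ e_3/e_2 = 3.77e-4/1.22e-3 = 0.3090.
After j more steps, e_{3+j} ≈ 3.77e-4·ρ^j; need ρ^j ≤ 1e-11/3.77e-4 = 2.65252e-08.
j ≥ ln(2.65252e-08)/ln(0.3090) = -17.4452/-1.17441 = 14.854.
So 15 more iterations are needed.

15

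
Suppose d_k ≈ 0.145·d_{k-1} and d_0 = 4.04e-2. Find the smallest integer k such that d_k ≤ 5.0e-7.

6

After k steps, d_k ≈ 4.04e-2·0.145^k.
Need 0.145^k ≤ 5.0e-7/4.04e-2 = 1.23762e-05.
k ≥ ln(1.23762e-05)/ln(0.145) = -11.2997/-1.93102 = 5.852.
Smallest integer k = 6.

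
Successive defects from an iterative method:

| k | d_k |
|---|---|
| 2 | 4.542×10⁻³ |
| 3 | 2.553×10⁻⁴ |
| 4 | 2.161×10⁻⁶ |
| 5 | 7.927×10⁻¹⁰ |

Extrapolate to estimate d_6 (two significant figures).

First estimate the order: p ≈ ln(d_5/d_4) / ln(d_4/d_3) = ln(7.927×10⁻¹⁰/2.161×10⁻⁶)/ln(2.161×10⁻⁶/2.553×10⁻⁴) = ln(0.000366821)/ln(0.00846455) ≈ 1.6578.
Then d_6 ≈ d_5·(d_5/d_4)^p = 7.927×10⁻¹⁰·(0.000366821)^1.6578 = 7.927×10⁻¹⁰·2.01629e-06 ≈ 1.598e-15.

1.6e-15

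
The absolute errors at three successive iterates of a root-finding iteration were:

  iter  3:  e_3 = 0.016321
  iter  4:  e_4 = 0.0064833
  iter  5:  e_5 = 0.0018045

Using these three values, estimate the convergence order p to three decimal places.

1.385

p ≈ ln(e_5/e_4) / ln(e_4/e_3)
  = ln(0.0018045/0.0064833) / ln(0.0064833/0.016321)
  = ln(0.27833) / ln(0.397237)
  = -1.278948 / -0.923222 ≈ 1.385309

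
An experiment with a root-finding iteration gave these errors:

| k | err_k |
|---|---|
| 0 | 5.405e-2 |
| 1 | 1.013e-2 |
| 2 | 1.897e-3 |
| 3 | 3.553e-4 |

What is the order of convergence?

Consecutive ratios: err_3/err_2 = 3.553e-4/1.897e-3 = 0.187296, err_2/err_1 = 1.897e-3/1.013e-2 = 0.187266.
p ≈ ln(0.187296)/ln(0.187266) = -1.6751/-1.6752 ≈ 1.00.
So the convergence is linear (order 1).

1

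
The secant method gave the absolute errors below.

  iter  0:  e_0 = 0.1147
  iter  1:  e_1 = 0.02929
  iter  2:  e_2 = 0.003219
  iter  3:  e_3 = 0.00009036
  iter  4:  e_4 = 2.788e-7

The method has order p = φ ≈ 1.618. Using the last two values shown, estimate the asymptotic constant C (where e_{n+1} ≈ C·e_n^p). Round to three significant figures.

0.974

C ≈ e_4 / e_3^1.618
  = 2.788e-7 / (0.00009036)^1.618
  = 2.788e-7 / 2.86266e-07 ≈ 0.97392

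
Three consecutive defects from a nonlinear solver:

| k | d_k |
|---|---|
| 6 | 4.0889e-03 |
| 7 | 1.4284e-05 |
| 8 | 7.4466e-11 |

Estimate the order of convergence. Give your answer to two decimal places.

2.15

p ≈ ln(d_8/d_7) / ln(d_7/d_6)
  = ln(7.4466e-11/1.4284e-05) / ln(1.4284e-05/4.0889e-03)
  = ln(5.21325e-06) / ln(0.00349336)
  = -12.16431 / -5.65689 ≈ 2.15035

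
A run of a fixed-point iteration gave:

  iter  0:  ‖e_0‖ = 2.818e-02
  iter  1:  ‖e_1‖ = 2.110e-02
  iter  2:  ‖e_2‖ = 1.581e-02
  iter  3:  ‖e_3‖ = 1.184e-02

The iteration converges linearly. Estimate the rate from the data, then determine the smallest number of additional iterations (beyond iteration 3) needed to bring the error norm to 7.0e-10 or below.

58

Rate ρ ≈ ‖e_3‖/‖e_2‖ = 1.184e-02/1.581e-02 = 0.7489.
After j more steps, ‖e_{3+j}‖ ≈ 1.184e-02·ρ^j; need ρ^j ≤ 7.0e-10/1.184e-02 = 5.91216e-08.
j ≥ ln(5.91216e-08)/ln(0.7489) = -16.6437/-0.28915 = 57.561.
So 58 more iterations are needed.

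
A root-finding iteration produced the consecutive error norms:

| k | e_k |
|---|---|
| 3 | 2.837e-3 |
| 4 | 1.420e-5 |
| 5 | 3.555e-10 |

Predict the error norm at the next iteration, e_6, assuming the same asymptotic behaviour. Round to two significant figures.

2.2e-19

First estimate the order: p ≈ ln(e_5/e_4) / ln(e_4/e_3) = ln(3.555e-10/1.420e-5)/ln(1.420e-5/2.837e-3) = ln(2.50352e-05)/ln(0.00500529) ≈ 2.0001.
Then e_6 ≈ e_5·(e_5/e_4)^p = 3.555e-10·(2.50352e-05)^2.0001 = 3.555e-10·6.26098e-10 ≈ 2.226e-19.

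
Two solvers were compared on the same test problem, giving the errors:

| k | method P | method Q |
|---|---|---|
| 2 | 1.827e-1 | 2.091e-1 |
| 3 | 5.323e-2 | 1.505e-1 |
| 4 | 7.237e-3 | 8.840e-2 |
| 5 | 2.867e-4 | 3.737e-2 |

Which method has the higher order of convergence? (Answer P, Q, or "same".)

same

Method P: p ≈ ln(2.867e-4/7.237e-3)/ln(7.237e-3/5.323e-2) ≈ 1.62.
Method Q: p ≈ ln(3.737e-2/8.840e-2)/ln(8.840e-2/1.505e-1) ≈ 1.62.
Both orders ≈ 1.6 — effectively the same.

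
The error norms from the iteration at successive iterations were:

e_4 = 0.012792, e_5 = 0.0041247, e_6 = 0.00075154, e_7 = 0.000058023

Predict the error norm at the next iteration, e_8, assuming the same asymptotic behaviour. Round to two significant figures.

First estimate the order: p ≈ ln(e_7/e_6) / ln(e_6/e_5) = ln(0.000058023/0.00075154)/ln(0.00075154/0.0041247) = ln(0.0772055)/ln(0.182205) ≈ 1.5043.
Then e_8 ≈ e_7·(e_7/e_6)^p = 0.000058023·(0.0772055)^1.5043 = 0.000058023·0.0212173 ≈ 1.231e-06.

1.2e-6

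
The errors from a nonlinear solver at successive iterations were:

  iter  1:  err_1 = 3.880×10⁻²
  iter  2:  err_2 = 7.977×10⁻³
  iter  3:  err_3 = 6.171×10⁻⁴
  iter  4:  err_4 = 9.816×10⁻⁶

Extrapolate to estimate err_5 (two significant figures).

1.2e-8

First estimate the order: p ≈ ln(err_4/err_3) / ln(err_3/err_2) = ln(9.816×10⁻⁶/6.171×10⁻⁴)/ln(6.171×10⁻⁴/7.977×10⁻³) = ln(0.0159067)/ln(0.0773599) ≈ 1.6180.
Then err_5 ≈ err_4·(err_4/err_3)^p = 9.816×10⁻⁶·(0.0159067)^1.6180 = 9.816×10⁻⁶·0.00123071 ≈ 1.208e-08.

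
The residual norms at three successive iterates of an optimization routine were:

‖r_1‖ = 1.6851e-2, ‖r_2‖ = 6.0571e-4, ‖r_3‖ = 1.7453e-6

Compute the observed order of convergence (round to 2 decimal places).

1.76

p ≈ ln(‖r_3‖/‖r_2‖) / ln(‖r_2‖/‖r_1‖)
  = ln(1.7453e-6/6.0571e-4) / ln(6.0571e-4/1.6851e-2)
  = ln(0.00288141) / ln(0.035945)
  = -5.84948 / -3.32577 ≈ 1.75883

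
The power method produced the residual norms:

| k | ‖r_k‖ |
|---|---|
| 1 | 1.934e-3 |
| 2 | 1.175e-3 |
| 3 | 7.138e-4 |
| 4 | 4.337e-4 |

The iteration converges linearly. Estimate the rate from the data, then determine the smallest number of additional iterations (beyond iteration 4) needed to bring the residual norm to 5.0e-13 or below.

Rate ρ ≈ ‖r_4‖/‖r_3‖ = 4.337e-4/7.138e-4 = 0.6076.
After j more steps, ‖r_{4+j}‖ ≈ 4.337e-4·ρ^j; need ρ^j ≤ 5.0e-13/4.337e-4 = 1.15287e-09.
j ≥ ln(1.15287e-09)/ln(0.6076) = -20.5810/-0.49824 = 41.307.
So 42 more iterations are needed.

42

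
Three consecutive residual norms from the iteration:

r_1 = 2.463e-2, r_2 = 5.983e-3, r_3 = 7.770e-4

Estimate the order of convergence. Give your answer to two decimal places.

p ≈ ln(r_3/r_2) / ln(r_2/r_1)
  = ln(7.770e-4/5.983e-3) / ln(5.983e-3/2.463e-2)
  = ln(0.129868) / ln(0.242915)
  = -2.04124 / -1.41504 ≈ 1.44253

1.44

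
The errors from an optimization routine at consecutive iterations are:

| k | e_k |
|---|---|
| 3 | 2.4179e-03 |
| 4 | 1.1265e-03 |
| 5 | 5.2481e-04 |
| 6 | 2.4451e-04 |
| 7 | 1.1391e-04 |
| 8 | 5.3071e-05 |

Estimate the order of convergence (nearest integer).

Consecutive ratios: e_8/e_7 = 5.3071e-05/1.1391e-04 = 0.465903, e_7/e_6 = 1.1391e-04/2.4451e-04 = 0.465871.
p ≈ ln(0.465903)/ln(0.465871) = -0.7638/-0.7638 ≈ 1.00.
So the convergence is linear (order 1).

1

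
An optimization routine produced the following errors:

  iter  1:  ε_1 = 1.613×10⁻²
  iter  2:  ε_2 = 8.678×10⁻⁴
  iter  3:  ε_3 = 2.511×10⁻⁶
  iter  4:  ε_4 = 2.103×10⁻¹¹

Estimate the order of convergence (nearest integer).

2

Consecutive ratios: ε_4/ε_3 = 2.103×10⁻¹¹/2.511×10⁻⁶ = 8.37515e-06, ε_3/ε_2 = 2.511×10⁻⁶/8.678×10⁻⁴ = 0.00289352.
p ≈ ln(8.37515e-06)/ln(0.00289352) = -11.6902/-5.8453 ≈ 2.00.
So the convergence is quadratic (order 2).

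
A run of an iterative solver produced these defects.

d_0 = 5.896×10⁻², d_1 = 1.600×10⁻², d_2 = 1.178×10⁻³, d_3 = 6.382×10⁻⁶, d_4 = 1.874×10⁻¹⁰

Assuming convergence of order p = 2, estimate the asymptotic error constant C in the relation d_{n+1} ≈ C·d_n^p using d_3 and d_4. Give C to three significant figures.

C ≈ d_4 / d_3^2
  = 1.874×10⁻¹⁰ / (6.382×10⁻⁶)^2
  = 1.874×10⁻¹⁰ / 4.07299e-11 ≈ 4.601

4.60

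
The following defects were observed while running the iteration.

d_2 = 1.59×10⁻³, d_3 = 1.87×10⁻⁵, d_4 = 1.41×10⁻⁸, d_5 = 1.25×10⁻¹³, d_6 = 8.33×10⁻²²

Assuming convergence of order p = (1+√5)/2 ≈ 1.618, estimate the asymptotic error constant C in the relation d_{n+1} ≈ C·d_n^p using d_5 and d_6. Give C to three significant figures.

C ≈ d_6 / d_5^1.618
  = 8.33×10⁻²² / (1.25×10⁻¹³)^1.618
  = 8.33×10⁻²² / 1.32678e-21 ≈ 0.62783

0.628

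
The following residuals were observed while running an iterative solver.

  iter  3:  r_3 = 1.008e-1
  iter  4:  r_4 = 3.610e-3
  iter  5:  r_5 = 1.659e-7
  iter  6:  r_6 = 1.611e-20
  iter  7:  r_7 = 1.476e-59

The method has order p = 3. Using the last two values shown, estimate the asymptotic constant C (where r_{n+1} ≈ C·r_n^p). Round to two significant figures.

3.5

C ≈ r_7 / r_6^3
  = 1.476e-59 / (1.611e-20)^3
  = 1.476e-59 / 4.18106e-60 ≈ 3.5302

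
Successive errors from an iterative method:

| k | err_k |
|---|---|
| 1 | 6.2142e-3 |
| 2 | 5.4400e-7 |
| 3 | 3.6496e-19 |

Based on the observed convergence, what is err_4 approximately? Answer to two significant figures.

First estimate the order: p ≈ ln(err_3/err_2) / ln(err_2/err_1) = ln(3.6496e-19/5.4400e-7)/ln(5.4400e-7/6.2142e-3) = ln(6.70882e-13)/ln(8.75414e-05) ≈ 3.0000.
Then err_4 ≈ err_3·(err_3/err_2)^p = 3.6496e-19·(6.70882e-13)^3.0000 = 3.6496e-19·3.01952e-37 ≈ 1.102e-55.

1.1e-55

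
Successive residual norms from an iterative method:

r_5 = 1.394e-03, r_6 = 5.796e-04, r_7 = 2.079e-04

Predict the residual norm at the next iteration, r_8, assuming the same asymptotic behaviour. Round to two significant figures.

6.3e-5

First estimate the order: p ≈ ln(r_7/r_6) / ln(r_6/r_5) = ln(2.079e-04/5.796e-04)/ln(5.796e-04/1.394e-03) = ln(0.358696)/ln(0.415782) ≈ 1.1683.
Then r_8 ≈ r_7·(r_7/r_6)^p = 2.079e-04·(0.358696)^1.1683 = 2.079e-04·0.301847 ≈ 6.275e-05.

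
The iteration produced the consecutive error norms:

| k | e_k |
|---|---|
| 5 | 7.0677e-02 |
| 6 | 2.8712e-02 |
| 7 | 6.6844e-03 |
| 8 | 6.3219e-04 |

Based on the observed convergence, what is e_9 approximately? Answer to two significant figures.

First estimate the order: p ≈ ln(e_8/e_7) / ln(e_7/e_6) = ln(6.3219e-04/6.6844e-03)/ln(6.6844e-03/2.8712e-02) = ln(0.0945769)/ln(0.232809) ≈ 1.6180.
Then e_9 ≈ e_8·(e_8/e_7)^p = 6.3219e-04·(0.0945769)^1.6180 = 6.3219e-04·0.0220201 ≈ 1.392e-05.

1.4e-5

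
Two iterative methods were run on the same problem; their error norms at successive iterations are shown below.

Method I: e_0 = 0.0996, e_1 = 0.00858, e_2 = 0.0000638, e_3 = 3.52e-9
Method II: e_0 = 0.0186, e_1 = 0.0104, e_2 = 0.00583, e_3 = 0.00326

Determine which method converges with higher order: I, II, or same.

Method I: p ≈ ln(3.52e-9/0.0000638)/ln(0.0000638/0.00858) ≈ 2.00.
Method II: p ≈ ln(0.00326/0.00583)/ln(0.00583/0.0104) ≈ 1.00.
Method I has the higher order (≈2.0 vs ≈1.0).

I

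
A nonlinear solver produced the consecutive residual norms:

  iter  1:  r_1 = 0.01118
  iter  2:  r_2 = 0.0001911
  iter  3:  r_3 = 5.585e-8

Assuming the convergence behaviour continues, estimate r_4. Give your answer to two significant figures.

First estimate the order: p ≈ ln(r_3/r_2) / ln(r_2/r_1) = ln(5.585e-8/0.0001911)/ln(0.0001911/0.01118) = ln(0.000292255)/ln(0.017093) ≈ 1.9999.
Then r_4 ≈ r_3·(r_3/r_2)^p = 5.585e-8·(0.000292255)^1.9999 = 5.585e-8·8.54825e-08 ≈ 4.774e-15.

4.8e-15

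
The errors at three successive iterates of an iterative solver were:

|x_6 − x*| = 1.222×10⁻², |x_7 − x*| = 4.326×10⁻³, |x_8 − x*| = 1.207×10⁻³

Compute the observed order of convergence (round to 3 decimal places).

1.229

p ≈ ln(|x_8 − x*|/|x_7 − x*|) / ln(|x_7 − x*|/|x_6 − x*|)
  = ln(1.207×10⁻³/4.326×10⁻³) / ln(4.326×10⁻³/1.222×10⁻²)
  = ln(0.279011) / ln(0.35401)
  = -1.276504 / -1.038430 ≈ 1.229263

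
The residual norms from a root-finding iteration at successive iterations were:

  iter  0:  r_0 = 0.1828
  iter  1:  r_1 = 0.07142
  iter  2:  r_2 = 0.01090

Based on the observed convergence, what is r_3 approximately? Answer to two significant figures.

First estimate the order: p ≈ ln(r_2/r_1) / ln(r_1/r_0) = ln(0.01090/0.07142)/ln(0.07142/0.1828) = ln(0.152618)/ln(0.3907) ≈ 2.0002.
Then r_3 ≈ r_2·(r_2/r_1)^p = 0.01090·(0.152618)^2.0002 = 0.01090·0.0232835 ≈ 0.0002538.

2.5e-4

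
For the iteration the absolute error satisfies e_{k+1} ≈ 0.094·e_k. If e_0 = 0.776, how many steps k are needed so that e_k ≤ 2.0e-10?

10

After k steps, e_k ≈ 0.776·0.094^k.
Need 0.094^k ≤ 2.0e-10/0.776 = 2.57732e-10.
k ≥ ln(2.57732e-10)/ln(0.094) = -22.0791/-2.36446 = 9.338.
Smallest integer k = 10.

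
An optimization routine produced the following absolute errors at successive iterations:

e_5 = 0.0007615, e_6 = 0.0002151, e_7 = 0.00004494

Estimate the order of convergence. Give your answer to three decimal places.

1.239

p ≈ ln(e_7/e_6) / ln(e_6/e_5)
  = ln(0.00004494/0.0002151) / ln(0.0002151/0.0007615)
  = ln(0.208926) / ln(0.282469)
  = -1.565775 / -1.264186 ≈ 1.238564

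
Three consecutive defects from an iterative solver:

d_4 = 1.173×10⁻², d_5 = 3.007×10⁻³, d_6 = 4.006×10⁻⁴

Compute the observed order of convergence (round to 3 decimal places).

1.481

p ≈ ln(d_6/d_5) / ln(d_5/d_4)
  = ln(4.006×10⁻⁴/3.007×10⁻³) / ln(3.007×10⁻³/1.173×10⁻²)
  = ln(0.133222) / ln(0.256351)
  = -2.015738 / -1.361208 ≈ 1.480845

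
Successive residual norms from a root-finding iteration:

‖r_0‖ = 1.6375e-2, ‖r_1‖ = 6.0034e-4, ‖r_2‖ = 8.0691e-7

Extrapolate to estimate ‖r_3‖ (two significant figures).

1.5e-12

First estimate the order: p ≈ ln(‖r_2‖/‖r_1‖) / ln(‖r_1‖/‖r_0‖) = ln(8.0691e-7/6.0034e-4)/ln(6.0034e-4/1.6375e-2) = ln(0.00134409)/ln(0.036662) ≈ 2.0000.
Then ‖r_3‖ ≈ ‖r_2‖·(‖r_2‖/‖r_1‖)^p = 8.0691e-7·(0.00134409)^2.0000 = 8.0691e-7·1.80658e-06 ≈ 1.458e-12.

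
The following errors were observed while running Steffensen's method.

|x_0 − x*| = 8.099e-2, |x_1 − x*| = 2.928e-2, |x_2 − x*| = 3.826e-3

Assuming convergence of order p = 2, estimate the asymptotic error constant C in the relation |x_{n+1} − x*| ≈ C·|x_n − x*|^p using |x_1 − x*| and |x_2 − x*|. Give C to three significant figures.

4.46

C ≈ |x_2 − x*| / |x_1 − x*|^2
  = 3.826e-3 / (2.928e-2)^2
  = 3.826e-3 / 0.000857318 ≈ 4.4628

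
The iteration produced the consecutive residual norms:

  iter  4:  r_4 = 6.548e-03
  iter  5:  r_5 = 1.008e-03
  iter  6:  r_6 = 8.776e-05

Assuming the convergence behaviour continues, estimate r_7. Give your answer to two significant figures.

First estimate the order: p ≈ ln(r_6/r_5) / ln(r_5/r_4) = ln(8.776e-05/1.008e-03)/ln(1.008e-03/6.548e-03) = ln(0.0870635)/ln(0.15394) ≈ 1.3046.
Then r_7 ≈ r_6·(r_6/r_5)^p = 8.776e-05·(0.0870635)^1.3046 = 8.776e-05·0.0413914 ≈ 3.633e-06.

3.6e-6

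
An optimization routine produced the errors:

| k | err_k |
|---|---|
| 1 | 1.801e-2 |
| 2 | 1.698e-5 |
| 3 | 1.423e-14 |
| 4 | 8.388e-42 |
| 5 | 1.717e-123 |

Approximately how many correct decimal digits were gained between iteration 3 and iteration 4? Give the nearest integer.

27

Digits gained ≈ log₁₀(err_3/err_4) = log₁₀(1.423e-14/8.388e-42) = log₁₀(1.69647e+27) ≈ 27.230.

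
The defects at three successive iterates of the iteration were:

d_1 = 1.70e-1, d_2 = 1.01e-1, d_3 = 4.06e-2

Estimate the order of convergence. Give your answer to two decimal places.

1.75

p ≈ ln(d_3/d_2) / ln(d_2/d_1)
  = ln(4.06e-2/1.01e-1) / ln(1.01e-1/1.70e-1)
  = ln(0.40198) / ln(0.594118)
  = -0.91135 / -0.52068 ≈ 1.75031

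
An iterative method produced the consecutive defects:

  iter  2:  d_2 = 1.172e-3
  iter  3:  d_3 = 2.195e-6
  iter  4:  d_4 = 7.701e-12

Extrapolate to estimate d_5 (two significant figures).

9.5e-23

First estimate the order: p ≈ ln(d_4/d_3) / ln(d_3/d_2) = ln(7.701e-12/2.195e-6)/ln(2.195e-6/1.172e-3) = ln(3.50843e-06)/ln(0.00187287) ≈ 2.0000.
Then d_5 ≈ d_4·(d_4/d_3)^p = 7.701e-12·(3.50843e-06)^2.0000 = 7.701e-12·1.23091e-11 ≈ 9.479e-23.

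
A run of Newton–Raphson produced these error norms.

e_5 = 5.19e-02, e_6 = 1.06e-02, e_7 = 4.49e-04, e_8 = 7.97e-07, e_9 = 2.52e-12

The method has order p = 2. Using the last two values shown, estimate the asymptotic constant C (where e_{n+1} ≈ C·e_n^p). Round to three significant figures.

C ≈ e_9 / e_8^2
  = 2.52e-12 / (7.97e-07)^2
  = 2.52e-12 / 6.35209e-13 ≈ 3.9672

3.97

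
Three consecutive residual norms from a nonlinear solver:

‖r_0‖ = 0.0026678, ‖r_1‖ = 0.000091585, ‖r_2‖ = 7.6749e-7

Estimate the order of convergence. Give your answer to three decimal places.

p ≈ ln(‖r_2‖/‖r_1‖) / ln(‖r_1‖/‖r_0‖)
  = ln(7.6749e-7/0.000091585) / ln(0.000091585/0.0026678)
  = ln(0.00838008) / ln(0.0343298)
  = -4.781898 / -3.371741 ≈ 1.418228

1.418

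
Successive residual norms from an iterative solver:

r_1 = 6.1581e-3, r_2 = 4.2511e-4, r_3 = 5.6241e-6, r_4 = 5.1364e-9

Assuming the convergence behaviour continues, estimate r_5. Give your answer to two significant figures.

First estimate the order: p ≈ ln(r_4/r_3) / ln(r_3/r_2) = ln(5.1364e-9/5.6241e-6)/ln(5.6241e-6/4.2511e-4) = ln(0.000913284)/ln(0.0132298) ≈ 1.6180.
Then r_5 ≈ r_4·(r_4/r_3)^p = 5.1364e-9·(0.000913284)^1.6180 = 5.1364e-9·1.20854e-05 ≈ 6.208e-14.

6.2e-14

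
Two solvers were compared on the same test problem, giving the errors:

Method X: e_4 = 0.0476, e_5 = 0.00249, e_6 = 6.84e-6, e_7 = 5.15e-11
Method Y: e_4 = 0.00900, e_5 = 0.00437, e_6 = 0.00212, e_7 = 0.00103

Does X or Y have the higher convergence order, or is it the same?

Method X: p ≈ ln(5.15e-11/6.84e-6)/ln(6.84e-6/0.00249) ≈ 2.00.
Method Y: p ≈ ln(0.00103/0.00212)/ln(0.00212/0.00437) ≈ 1.00.
Method X has the higher order (≈2.0 vs ≈1.0).

X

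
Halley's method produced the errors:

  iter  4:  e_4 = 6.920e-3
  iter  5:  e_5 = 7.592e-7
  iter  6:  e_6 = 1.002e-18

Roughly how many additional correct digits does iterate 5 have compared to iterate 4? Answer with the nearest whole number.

4

Digits gained ≈ log₁₀(e_4/e_5) = log₁₀(6.920e-3/7.592e-7) = log₁₀(9114.86) ≈ 3.960.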